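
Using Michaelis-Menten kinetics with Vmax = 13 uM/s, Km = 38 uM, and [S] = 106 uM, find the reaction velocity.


v = Vmax * [S] / (Km + [S])
v = 13 * 106 / (38 + 106)
v = 9.5694 uM/s

9.5694 uM/s


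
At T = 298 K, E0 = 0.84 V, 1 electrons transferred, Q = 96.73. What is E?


E = E0 - (RT/nF) * ln(Q)
E = 0.84 - (8.314 * 298 / (1 * 96485)) * ln(96.73)
E = 0.7226 V

0.7226 V


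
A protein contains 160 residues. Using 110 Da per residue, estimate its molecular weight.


MW = n_residues * 110 Da
MW = 160 * 110
MW = 17600 Da

17600 Da


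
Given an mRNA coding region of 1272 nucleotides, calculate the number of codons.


codons = nucleotides / 3
codons = 1272 / 3 = 424

424


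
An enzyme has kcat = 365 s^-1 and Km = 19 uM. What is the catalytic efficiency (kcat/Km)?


Catalytic efficiency = kcat / Km
= 365 / 19
= 19.2105 uM^-1*s^-1

19.2105 uM^-1*s^-1


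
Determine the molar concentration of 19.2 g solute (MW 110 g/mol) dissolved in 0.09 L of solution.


C = (mass / MW) / volume
C = (19.2 / 110) / 0.09
C = 1.9394 M

1.9394 M


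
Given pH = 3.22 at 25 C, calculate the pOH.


pOH = 14 - pH
pOH = 14 - 3.22
pOH = 10.78

10.78


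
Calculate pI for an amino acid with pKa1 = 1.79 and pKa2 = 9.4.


pI = (pKa1 + pKa2) / 2
pI = (1.79 + 9.4) / 2
pI = 5.595

5.595


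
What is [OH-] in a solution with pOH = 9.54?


[OH-] = 10^(-pOH)
[OH-] = 10^(-9.54)
[OH-] = 2.884e-10 M

2.884e-10 M


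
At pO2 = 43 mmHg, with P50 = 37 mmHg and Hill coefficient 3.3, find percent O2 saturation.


Y = pO2^n / (P50^n + pO2^n)
Y = 43^3.3 / (37^3.3 + 43^3.3)
Y = 62.15%

62.15%


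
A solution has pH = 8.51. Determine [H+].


[H+] = 10^(-pH)
[H+] = 10^(-8.51)
[H+] = 3.090e-09 M

3.090e-09 M


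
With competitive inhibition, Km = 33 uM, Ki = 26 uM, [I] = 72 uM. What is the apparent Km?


Km_app = Km * (1 + [I]/Ki)
Km_app = 33 * (1 + 72/26)
Km_app = 124.3846 uM

124.3846 uM


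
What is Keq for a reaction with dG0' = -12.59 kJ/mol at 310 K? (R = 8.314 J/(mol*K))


Keq = exp(-dG0 * 1000 / (R * T))
Keq = exp(-(-12.59) * 1000 / (8.314 * 310))
Keq = 132.2748

132.2748


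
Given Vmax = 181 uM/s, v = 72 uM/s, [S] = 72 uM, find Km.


Km = [S] * (Vmax - v) / v
Km = 72 * (181 - 72) / 72
Km = 109.0 uM

109.0 uM


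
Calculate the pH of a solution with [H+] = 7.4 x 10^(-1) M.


pH = -log10([H+])
pH = -log10(7.4 x 10^(-1))
pH = 0.1308

0.1308


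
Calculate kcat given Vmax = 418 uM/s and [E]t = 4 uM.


kcat = Vmax / [E]t
kcat = 418 / 4
kcat = 104.5 s^-1

104.5 s^-1


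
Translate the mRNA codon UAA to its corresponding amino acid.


Standard genetic code lookup.
Codon UAA -> Stop

Stop


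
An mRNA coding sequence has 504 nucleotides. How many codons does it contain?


codons = nucleotides / 3
codons = 504 / 3 = 168

168


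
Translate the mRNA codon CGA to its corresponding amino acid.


Standard genetic code lookup.
Codon CGA -> Arg

Arg


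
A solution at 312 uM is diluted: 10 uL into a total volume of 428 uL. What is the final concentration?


C2 = C1 * V1 / V2
C2 = 312 * 10 / 428
C2 = 7.2897 uM

7.2897 uM


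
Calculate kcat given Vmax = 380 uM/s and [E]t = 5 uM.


kcat = Vmax / [E]t
kcat = 380 / 5
kcat = 76.0 s^-1

76.0 s^-1


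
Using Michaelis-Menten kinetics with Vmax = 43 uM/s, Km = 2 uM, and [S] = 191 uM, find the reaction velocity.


v = Vmax * [S] / (Km + [S])
v = 43 * 191 / (2 + 191)
v = 42.5544 uM/s

42.5544 uM/s


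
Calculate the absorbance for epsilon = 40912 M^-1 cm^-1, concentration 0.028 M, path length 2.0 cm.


A = epsilon * c * l
A = 40912 * 0.028 * 2.0
A = 2291.072

2291.072


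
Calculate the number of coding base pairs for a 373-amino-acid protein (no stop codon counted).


Each amino acid = 1 codon = 3 bp
bp = 373 * 3 = 1119 bp

1119 bp


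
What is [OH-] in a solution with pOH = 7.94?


[OH-] = 10^(-pOH)
[OH-] = 10^(-7.94)
[OH-] = 1.148e-08 M

1.148e-08 M


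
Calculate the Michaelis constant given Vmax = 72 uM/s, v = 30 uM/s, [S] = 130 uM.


Km = [S] * (Vmax - v) / v
Km = 130 * (72 - 30) / 30
Km = 182.0 uM

182.0 uM


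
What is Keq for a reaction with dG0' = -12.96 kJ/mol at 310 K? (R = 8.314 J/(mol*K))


Keq = exp(-dG0 * 1000 / (R * T))
Keq = exp(-(-12.96) * 1000 / (8.314 * 310))
Keq = 152.6946

152.6946


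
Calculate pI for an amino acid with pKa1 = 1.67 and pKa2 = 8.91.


pI = (pKa1 + pKa2) / 2
pI = (1.67 + 8.91) / 2
pI = 5.29

5.29


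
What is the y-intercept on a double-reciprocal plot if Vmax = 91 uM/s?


y-intercept = 1/Vmax
= 1/91
= 0.011 s/uM

0.011 s/uM


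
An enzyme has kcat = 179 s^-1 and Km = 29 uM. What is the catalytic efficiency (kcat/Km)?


Catalytic efficiency = kcat / Km
= 179 / 29
= 6.1724 uM^-1*s^-1

6.1724 uM^-1*s^-1


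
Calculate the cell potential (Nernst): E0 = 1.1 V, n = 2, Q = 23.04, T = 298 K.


E = E0 - (RT/nF) * ln(Q)
E = 1.1 - (8.314 * 298 / (2 * 96485)) * ln(23.04)
E = 1.0597 V

1.0597 V


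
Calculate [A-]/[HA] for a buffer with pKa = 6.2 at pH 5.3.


[A-]/[HA] = 10^(pH - pKa)
= 10^(5.3 - 6.2)
= 0.1259

0.1259


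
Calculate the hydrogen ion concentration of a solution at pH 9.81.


[H+] = 10^(-pH)
[H+] = 10^(-9.81)
[H+] = 1.549e-10 M

1.549e-10 M


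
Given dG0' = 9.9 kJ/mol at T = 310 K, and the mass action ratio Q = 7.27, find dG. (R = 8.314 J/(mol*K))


dG = dG0' + RT * ln(Q) / 1000
dG = 9.9 + 8.314 * 310 * ln(7.27) / 1000
dG = 15.0128 kJ/mol

15.0128 kJ/mol


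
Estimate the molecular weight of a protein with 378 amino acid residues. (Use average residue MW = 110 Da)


MW = n_residues * 110 Da
MW = 378 * 110
MW = 41580 Da

41580 Da


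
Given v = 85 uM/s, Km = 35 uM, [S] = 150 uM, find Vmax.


Vmax = v * (Km + [S]) / [S]
Vmax = 85 * (35 + 150) / 150
Vmax = 104.8333 uM/s

104.8333 uM/s


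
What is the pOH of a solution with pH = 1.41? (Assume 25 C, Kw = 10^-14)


pOH = 14 - pH
pOH = 14 - 1.41
pOH = 12.59

12.59


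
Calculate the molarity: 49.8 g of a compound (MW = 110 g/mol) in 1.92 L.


C = (mass / MW) / volume
C = (49.8 / 110) / 1.92
C = 0.2358 M

0.2358 M


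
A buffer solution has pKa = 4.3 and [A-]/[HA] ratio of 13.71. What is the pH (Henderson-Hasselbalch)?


pH = pKa + log10([A-]/[HA])
pH = 4.3 + log10(13.71)
pH = 5.437

5.437


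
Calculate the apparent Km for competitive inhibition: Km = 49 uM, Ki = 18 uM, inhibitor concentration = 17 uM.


Km_app = Km * (1 + [I]/Ki)
Km_app = 49 * (1 + 17/18)
Km_app = 95.2778 uM

95.2778 uM


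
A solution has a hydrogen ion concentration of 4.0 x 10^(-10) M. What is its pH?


pH = -log10([H+])
pH = -log10(4.0 x 10^(-10))
pH = 9.3979

9.3979


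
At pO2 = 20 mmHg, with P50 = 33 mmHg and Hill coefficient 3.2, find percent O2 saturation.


Y = pO2^n / (P50^n + pO2^n)
Y = 20^3.2 / (33^3.2 + 20^3.2)
Y = 16.76%

16.76%


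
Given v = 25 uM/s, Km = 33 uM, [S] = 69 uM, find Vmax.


Vmax = v * (Km + [S]) / [S]
Vmax = 25 * (33 + 69) / 69
Vmax = 36.9565 uM/s

36.9565 uM/s


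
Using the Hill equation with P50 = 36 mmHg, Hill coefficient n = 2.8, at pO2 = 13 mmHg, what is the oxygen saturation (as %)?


Y = pO2^n / (P50^n + pO2^n)
Y = 13^2.8 / (36^2.8 + 13^2.8)
Y = 5.46%

5.46%


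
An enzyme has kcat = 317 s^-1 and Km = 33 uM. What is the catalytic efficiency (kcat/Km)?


Catalytic efficiency = kcat / Km
= 317 / 33
= 9.6061 uM^-1*s^-1

9.6061 uM^-1*s^-1


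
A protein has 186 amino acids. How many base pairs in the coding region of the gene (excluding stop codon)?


Each amino acid = 1 codon = 3 bp
bp = 186 * 3 = 558 bp

558 bp


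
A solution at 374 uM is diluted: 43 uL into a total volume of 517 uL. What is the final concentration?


C2 = C1 * V1 / V2
C2 = 374 * 43 / 517
C2 = 31.1064 uM

31.1064 uM


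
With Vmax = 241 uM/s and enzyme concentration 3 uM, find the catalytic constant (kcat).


kcat = Vmax / [E]t
kcat = 241 / 3
kcat = 80.3333 s^-1

80.3333 s^-1


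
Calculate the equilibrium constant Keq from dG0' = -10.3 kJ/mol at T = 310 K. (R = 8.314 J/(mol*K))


Keq = exp(-dG0 * 1000 / (R * T))
Keq = exp(-(-10.3) * 1000 / (8.314 * 310))
Keq = 54.4002

54.4002


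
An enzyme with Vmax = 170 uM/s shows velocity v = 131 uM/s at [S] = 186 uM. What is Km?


Km = [S] * (Vmax - v) / v
Km = 186 * (170 - 131) / 131
Km = 55.374 uM

55.374 uM


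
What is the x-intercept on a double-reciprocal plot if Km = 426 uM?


x-intercept = -1/Km
= -1/426
= -0.0023 1/uM

-0.0023 1/uM


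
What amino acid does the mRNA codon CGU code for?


Standard genetic code lookup.
Codon CGU -> Arg

Arg


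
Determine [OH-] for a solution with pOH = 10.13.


[OH-] = 10^(-pOH)
[OH-] = 10^(-10.13)
[OH-] = 7.413e-11 M

7.413e-11 M


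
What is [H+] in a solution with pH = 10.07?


[H+] = 10^(-pH)
[H+] = 10^(-10.07)
[H+] = 8.511e-11 M

8.511e-11 M


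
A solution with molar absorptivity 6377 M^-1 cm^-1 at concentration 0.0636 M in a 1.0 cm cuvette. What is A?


A = epsilon * c * l
A = 6377 * 0.0636 * 1.0
A = 405.5772

405.5772


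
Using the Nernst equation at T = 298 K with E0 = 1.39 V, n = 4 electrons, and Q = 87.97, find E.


E = E0 - (RT/nF) * ln(Q)
E = 1.39 - (8.314 * 298 / (4 * 96485)) * ln(87.97)
E = 1.3613 V

1.3613 V


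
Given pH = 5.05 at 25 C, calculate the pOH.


pOH = 14 - pH
pOH = 14 - 5.05
pOH = 8.95

8.95


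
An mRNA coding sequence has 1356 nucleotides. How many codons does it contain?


codons = nucleotides / 3
codons = 1356 / 3 = 452

452


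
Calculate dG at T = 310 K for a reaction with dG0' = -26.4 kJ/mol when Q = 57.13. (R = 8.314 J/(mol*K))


dG = dG0' + RT * ln(Q) / 1000
dG = -26.4 + 8.314 * 310 * ln(57.13) / 1000
dG = -15.9738 kJ/mol

-15.9738 kJ/mol


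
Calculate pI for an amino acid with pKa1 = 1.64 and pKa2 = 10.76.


pI = (pKa1 + pKa2) / 2
pI = (1.64 + 10.76) / 2
pI = 6.2

6.2


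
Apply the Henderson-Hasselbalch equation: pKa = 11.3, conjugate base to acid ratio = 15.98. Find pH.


pH = pKa + log10([A-]/[HA])
pH = 11.3 + log10(15.98)
pH = 12.5036

12.5036


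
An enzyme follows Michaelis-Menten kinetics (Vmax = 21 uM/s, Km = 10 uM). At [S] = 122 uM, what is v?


v = Vmax * [S] / (Km + [S])
v = 21 * 122 / (10 + 122)
v = 19.4091 uM/s

19.4091 uM/s


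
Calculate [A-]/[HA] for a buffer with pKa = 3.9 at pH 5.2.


[A-]/[HA] = 10^(pH - pKa)
= 10^(5.2 - 3.9)
= 19.9526

19.9526


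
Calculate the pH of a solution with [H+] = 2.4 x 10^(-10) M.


pH = -log10([H+])
pH = -log10(2.4 x 10^(-10))
pH = 9.6198

9.6198


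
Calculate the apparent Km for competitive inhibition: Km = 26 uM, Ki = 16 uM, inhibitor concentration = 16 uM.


Km_app = Km * (1 + [I]/Ki)
Km_app = 26 * (1 + 16/16)
Km_app = 52.0 uM

52.0 uM


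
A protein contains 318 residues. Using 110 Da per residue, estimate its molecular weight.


MW = n_residues * 110 Da
MW = 318 * 110
MW = 34980 Da

34980 Da


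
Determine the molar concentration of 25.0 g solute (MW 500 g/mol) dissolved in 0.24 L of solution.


C = (mass / MW) / volume
C = (25.0 / 500) / 0.24
C = 0.2083 M

0.2083 M


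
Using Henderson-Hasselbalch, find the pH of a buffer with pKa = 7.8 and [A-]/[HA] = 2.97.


pH = pKa + log10([A-]/[HA])
pH = 7.8 + log10(2.97)
pH = 8.2728

8.2728


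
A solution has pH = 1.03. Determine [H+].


[H+] = 10^(-pH)
[H+] = 10^(-1.03)
[H+] = 0.0933 M

0.0933 M


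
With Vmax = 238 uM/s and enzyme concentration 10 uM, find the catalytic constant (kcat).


kcat = Vmax / [E]t
kcat = 238 / 10
kcat = 23.8 s^-1

23.8 s^-1


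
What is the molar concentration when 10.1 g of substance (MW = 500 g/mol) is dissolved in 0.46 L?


C = (mass / MW) / volume
C = (10.1 / 500) / 0.46
C = 0.0439 M

0.0439 M


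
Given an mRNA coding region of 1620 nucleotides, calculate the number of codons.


codons = nucleotides / 3
codons = 1620 / 3 = 540

540


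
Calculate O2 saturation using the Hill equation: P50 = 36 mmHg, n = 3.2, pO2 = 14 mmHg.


Y = pO2^n / (P50^n + pO2^n)
Y = 14^3.2 / (36^3.2 + 14^3.2)
Y = 4.64%

4.64%


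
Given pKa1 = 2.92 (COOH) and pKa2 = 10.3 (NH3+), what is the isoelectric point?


pI = (pKa1 + pKa2) / 2
pI = (2.92 + 10.3) / 2
pI = 6.61

6.61


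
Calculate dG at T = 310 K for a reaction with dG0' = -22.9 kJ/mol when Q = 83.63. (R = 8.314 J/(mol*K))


dG = dG0' + RT * ln(Q) / 1000
dG = -22.9 + 8.314 * 310 * ln(83.63) / 1000
dG = -11.4917 kJ/mol

-11.4917 kJ/mol


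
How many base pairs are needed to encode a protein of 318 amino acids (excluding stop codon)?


Each amino acid = 1 codon = 3 bp
bp = 318 * 3 = 954 bp

954 bp


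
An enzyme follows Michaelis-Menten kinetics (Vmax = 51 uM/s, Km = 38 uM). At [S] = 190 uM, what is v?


v = Vmax * [S] / (Km + [S])
v = 51 * 190 / (38 + 190)
v = 42.5 uM/s

42.5 uM/s


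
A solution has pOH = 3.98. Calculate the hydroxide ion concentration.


[OH-] = 10^(-pOH)
[OH-] = 10^(-3.98)
[OH-] = 1.047e-04 M

1.047e-04 M


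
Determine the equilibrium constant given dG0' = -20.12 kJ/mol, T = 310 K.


Keq = exp(-dG0 * 1000 / (R * T))
Keq = exp(-(-20.12) * 1000 / (8.314 * 310))
Keq = 2456.5131

2456.5131


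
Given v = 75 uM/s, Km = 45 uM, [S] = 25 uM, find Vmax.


Vmax = v * (Km + [S]) / [S]
Vmax = 75 * (45 + 25) / 25
Vmax = 210.0 uM/s

210.0 uM/s


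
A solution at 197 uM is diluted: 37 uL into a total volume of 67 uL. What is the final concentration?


C2 = C1 * V1 / V2
C2 = 197 * 37 / 67
C2 = 108.791 uM

108.791 uM


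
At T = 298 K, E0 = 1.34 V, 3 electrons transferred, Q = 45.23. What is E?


E = E0 - (RT/nF) * ln(Q)
E = 1.34 - (8.314 * 298 / (3 * 96485)) * ln(45.23)
E = 1.3074 V

1.3074 V


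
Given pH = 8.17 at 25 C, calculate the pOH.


pOH = 14 - pH
pOH = 14 - 8.17
pOH = 5.83

5.83


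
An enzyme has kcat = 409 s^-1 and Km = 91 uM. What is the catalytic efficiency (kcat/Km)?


Catalytic efficiency = kcat / Km
= 409 / 91
= 4.4945 uM^-1*s^-1

4.4945 uM^-1*s^-1


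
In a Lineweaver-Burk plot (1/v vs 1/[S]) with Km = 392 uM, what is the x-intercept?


x-intercept = -1/Km
= -1/392
= -0.0026 1/uM

-0.0026 1/uM


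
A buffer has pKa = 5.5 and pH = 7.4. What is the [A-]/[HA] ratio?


[A-]/[HA] = 10^(pH - pKa)
= 10^(7.4 - 5.5)
= 79.4328

79.4328


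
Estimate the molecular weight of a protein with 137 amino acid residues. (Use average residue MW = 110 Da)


MW = n_residues * 110 Da
MW = 137 * 110
MW = 15070 Da

15070 Da


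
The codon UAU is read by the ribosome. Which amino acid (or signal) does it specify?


Standard genetic code lookup.
Codon UAU -> Tyr

Tyr


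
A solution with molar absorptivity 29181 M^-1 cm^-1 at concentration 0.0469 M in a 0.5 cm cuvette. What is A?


A = epsilon * c * l
A = 29181 * 0.0469 * 0.5
A = 684.2944

684.2944


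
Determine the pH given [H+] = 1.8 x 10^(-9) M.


pH = -log10([H+])
pH = -log10(1.8 x 10^(-9))
pH = 8.7447

8.7447


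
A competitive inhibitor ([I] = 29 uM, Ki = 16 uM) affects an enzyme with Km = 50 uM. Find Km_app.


Km_app = Km * (1 + [I]/Ki)
Km_app = 50 * (1 + 29/16)
Km_app = 140.625 uM

140.625 uM


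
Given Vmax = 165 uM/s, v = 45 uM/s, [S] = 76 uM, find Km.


Km = [S] * (Vmax - v) / v
Km = 76 * (165 - 45) / 45
Km = 202.6667 uM

202.6667 uM


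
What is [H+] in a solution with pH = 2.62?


[H+] = 10^(-pH)
[H+] = 10^(-2.62)
[H+] = 0.0024 M

0.0024 M


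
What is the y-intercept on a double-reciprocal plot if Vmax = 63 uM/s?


y-intercept = 1/Vmax
= 1/63
= 0.0159 s/uM

0.0159 s/uM


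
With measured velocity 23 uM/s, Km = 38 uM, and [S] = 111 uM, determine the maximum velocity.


Vmax = v * (Km + [S]) / [S]
Vmax = 23 * (38 + 111) / 111
Vmax = 30.8739 uM/s

30.8739 uM/s


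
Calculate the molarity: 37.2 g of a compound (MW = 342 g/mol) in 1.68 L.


C = (mass / MW) / volume
C = (37.2 / 342) / 1.68
C = 0.0647 M

0.0647 M


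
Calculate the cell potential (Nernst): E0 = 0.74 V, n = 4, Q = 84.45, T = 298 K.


E = E0 - (RT/nF) * ln(Q)
E = 0.74 - (8.314 * 298 / (4 * 96485)) * ln(84.45)
E = 0.7115 V

0.7115 V


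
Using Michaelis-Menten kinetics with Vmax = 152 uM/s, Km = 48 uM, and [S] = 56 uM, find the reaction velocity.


v = Vmax * [S] / (Km + [S])
v = 152 * 56 / (48 + 56)
v = 81.8462 uM/s

81.8462 uM/s


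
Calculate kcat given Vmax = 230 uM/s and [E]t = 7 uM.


kcat = Vmax / [E]t
kcat = 230 / 7
kcat = 32.8571 s^-1

32.8571 s^-1


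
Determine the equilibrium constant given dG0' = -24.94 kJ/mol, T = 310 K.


Keq = exp(-dG0 * 1000 / (R * T))
Keq = exp(-(-24.94) * 1000 / (8.314 * 310))
Keq = 15940.8992

15940.8992


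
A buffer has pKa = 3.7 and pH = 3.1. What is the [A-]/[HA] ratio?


[A-]/[HA] = 10^(pH - pKa)
= 10^(3.1 - 3.7)
= 0.2512

0.2512


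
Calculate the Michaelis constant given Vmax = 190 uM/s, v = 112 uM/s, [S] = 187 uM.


Km = [S] * (Vmax - v) / v
Km = 187 * (190 - 112) / 112
Km = 130.2321 uM

130.2321 uM


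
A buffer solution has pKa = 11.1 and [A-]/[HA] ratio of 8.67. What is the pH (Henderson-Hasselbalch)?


pH = pKa + log10([A-]/[HA])
pH = 11.1 + log10(8.67)
pH = 12.038

12.038


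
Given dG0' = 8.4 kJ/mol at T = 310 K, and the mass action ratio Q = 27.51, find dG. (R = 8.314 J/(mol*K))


dG = dG0' + RT * ln(Q) / 1000
dG = 8.4 + 8.314 * 310 * ln(27.51) / 1000
dG = 16.9427 kJ/mol

16.9427 kJ/mol


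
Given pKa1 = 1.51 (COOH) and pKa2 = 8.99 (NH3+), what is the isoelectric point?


pI = (pKa1 + pKa2) / 2
pI = (1.51 + 8.99) / 2
pI = 5.25

5.25


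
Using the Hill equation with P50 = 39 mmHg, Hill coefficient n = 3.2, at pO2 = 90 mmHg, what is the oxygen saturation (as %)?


Y = pO2^n / (P50^n + pO2^n)
Y = 90^3.2 / (39^3.2 + 90^3.2)
Y = 93.56%

93.56%


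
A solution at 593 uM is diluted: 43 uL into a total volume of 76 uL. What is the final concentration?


C2 = C1 * V1 / V2
C2 = 593 * 43 / 76
C2 = 335.5132 uM

335.5132 uM


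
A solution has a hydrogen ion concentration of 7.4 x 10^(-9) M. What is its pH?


pH = -log10([H+])
pH = -log10(7.4 x 10^(-9))
pH = 8.1308

8.1308


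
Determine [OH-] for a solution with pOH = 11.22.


[OH-] = 10^(-pOH)
[OH-] = 10^(-11.22)
[OH-] = 6.026e-12 M

6.026e-12 M


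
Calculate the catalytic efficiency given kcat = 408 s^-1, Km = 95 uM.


Catalytic efficiency = kcat / Km
= 408 / 95
= 4.2947 uM^-1*s^-1

4.2947 uM^-1*s^-1


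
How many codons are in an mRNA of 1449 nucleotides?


codons = nucleotides / 3
codons = 1449 / 3 = 483

483


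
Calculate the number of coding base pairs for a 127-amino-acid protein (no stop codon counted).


Each amino acid = 1 codon = 3 bp
bp = 127 * 3 = 381 bp

381 bp


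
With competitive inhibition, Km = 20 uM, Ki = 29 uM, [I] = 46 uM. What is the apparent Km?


Km_app = Km * (1 + [I]/Ki)
Km_app = 20 * (1 + 46/29)
Km_app = 51.7241 uM

51.7241 uM


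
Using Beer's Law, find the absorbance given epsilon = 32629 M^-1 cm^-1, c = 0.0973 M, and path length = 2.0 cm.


A = epsilon * c * l
A = 32629 * 0.0973 * 2.0
A = 6349.6034

6349.6034


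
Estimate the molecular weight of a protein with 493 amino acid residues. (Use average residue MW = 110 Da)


MW = n_residues * 110 Da
MW = 493 * 110
MW = 54230 Da

54230 Da


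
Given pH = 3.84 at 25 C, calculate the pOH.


pOH = 14 - pH
pOH = 14 - 3.84
pOH = 10.16

10.16


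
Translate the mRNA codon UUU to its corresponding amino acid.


Standard genetic code lookup.
Codon UUU -> Phe

Phe


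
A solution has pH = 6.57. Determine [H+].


[H+] = 10^(-pH)
[H+] = 10^(-6.57)
[H+] = 2.692e-07 M

2.692e-07 M


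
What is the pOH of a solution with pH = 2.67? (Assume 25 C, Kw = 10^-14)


pOH = 14 - pH
pOH = 14 - 2.67
pOH = 11.33

11.33


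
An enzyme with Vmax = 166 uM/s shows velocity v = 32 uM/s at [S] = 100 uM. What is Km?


Km = [S] * (Vmax - v) / v
Km = 100 * (166 - 32) / 32
Km = 418.75 uM

418.75 uM


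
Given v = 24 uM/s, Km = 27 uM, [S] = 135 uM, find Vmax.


Vmax = v * (Km + [S]) / [S]
Vmax = 24 * (27 + 135) / 135
Vmax = 28.8 uM/s

28.8 uM/s


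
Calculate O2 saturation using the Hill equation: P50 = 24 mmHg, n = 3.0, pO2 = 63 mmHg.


Y = pO2^n / (P50^n + pO2^n)
Y = 63^3.0 / (24^3.0 + 63^3.0)
Y = 94.76%

94.76%


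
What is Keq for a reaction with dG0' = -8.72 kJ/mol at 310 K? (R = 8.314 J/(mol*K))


Keq = exp(-dG0 * 1000 / (R * T))
Keq = exp(-(-8.72) * 1000 / (8.314 * 310))
Keq = 29.4688

29.4688


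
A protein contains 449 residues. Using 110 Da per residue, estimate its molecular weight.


MW = n_residues * 110 Da
MW = 449 * 110
MW = 49390 Da

49390 Da


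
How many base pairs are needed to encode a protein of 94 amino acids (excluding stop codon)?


Each amino acid = 1 codon = 3 bp
bp = 94 * 3 = 282 bp

282 bp


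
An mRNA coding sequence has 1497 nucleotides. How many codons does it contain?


codons = nucleotides / 3
codons = 1497 / 3 = 499

499


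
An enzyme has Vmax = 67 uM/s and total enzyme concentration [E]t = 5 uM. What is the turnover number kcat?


kcat = Vmax / [E]t
kcat = 67 / 5
kcat = 13.4 s^-1

13.4 s^-1


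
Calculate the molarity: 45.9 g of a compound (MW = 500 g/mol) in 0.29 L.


C = (mass / MW) / volume
C = (45.9 / 500) / 0.29
C = 0.3166 M

0.3166 M


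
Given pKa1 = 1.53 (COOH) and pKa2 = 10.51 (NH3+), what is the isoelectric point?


pI = (pKa1 + pKa2) / 2
pI = (1.53 + 10.51) / 2
pI = 6.02

6.02


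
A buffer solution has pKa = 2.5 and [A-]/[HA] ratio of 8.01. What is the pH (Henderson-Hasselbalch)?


pH = pKa + log10([A-]/[HA])
pH = 2.5 + log10(8.01)
pH = 3.4036

3.4036


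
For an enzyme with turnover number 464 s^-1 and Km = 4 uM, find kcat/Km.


Catalytic efficiency = kcat / Km
= 464 / 4
= 116.0 uM^-1*s^-1

116.0 uM^-1*s^-1


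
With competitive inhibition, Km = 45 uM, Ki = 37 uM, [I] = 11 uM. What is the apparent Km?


Km_app = Km * (1 + [I]/Ki)
Km_app = 45 * (1 + 11/37)
Km_app = 58.3784 uM

58.3784 uM


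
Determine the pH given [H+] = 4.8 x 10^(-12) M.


pH = -log10([H+])
pH = -log10(4.8 x 10^(-12))
pH = 11.3188

11.3188


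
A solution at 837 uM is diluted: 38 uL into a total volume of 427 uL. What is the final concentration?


C2 = C1 * V1 / V2
C2 = 837 * 38 / 427
C2 = 74.4871 uM

74.4871 uM


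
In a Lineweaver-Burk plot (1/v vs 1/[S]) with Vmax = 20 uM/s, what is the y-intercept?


y-intercept = 1/Vmax
= 1/20
= 0.05 s/uM

0.05 s/uM


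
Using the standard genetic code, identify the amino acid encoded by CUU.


Standard genetic code lookup.
Codon CUU -> Leu

Leu


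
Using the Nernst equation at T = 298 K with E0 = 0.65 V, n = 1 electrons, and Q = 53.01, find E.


E = E0 - (RT/nF) * ln(Q)
E = 0.65 - (8.314 * 298 / (1 * 96485)) * ln(53.01)
E = 0.548 V

0.548 V


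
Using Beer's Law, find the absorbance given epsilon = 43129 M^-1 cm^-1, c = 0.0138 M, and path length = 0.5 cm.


A = epsilon * c * l
A = 43129 * 0.0138 * 0.5
A = 297.5901

297.5901


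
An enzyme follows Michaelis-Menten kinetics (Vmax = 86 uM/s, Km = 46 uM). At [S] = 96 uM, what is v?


v = Vmax * [S] / (Km + [S])
v = 86 * 96 / (46 + 96)
v = 58.1408 uM/s

58.1408 uM/s


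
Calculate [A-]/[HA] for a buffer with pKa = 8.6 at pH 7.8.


[A-]/[HA] = 10^(pH - pKa)
= 10^(7.8 - 8.6)
= 0.1585

0.1585


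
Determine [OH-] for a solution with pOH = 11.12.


[OH-] = 10^(-pOH)
[OH-] = 10^(-11.12)
[OH-] = 7.586e-12 M

7.586e-12 M


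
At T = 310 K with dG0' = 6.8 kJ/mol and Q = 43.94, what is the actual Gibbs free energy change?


dG = dG0' + RT * ln(Q) / 1000
dG = 6.8 + 8.314 * 310 * ln(43.94) / 1000
dG = 16.5496 kJ/mol

16.5496 kJ/mol


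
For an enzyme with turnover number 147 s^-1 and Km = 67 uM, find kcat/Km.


Catalytic efficiency = kcat / Km
= 147 / 67
= 2.194 uM^-1*s^-1

2.194 uM^-1*s^-1


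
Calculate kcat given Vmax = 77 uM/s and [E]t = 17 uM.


kcat = Vmax / [E]t
kcat = 77 / 17
kcat = 4.5294 s^-1

4.5294 s^-1


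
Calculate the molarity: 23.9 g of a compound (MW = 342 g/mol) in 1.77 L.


C = (mass / MW) / volume
C = (23.9 / 342) / 1.77
C = 0.0395 M

0.0395 M


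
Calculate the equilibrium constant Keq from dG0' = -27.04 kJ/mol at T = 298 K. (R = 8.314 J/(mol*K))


Keq = exp(-dG0 * 1000 / (R * T))
Keq = exp(-(-27.04) * 1000 / (8.314 * 298))
Keq = 54935.2708

54935.2708


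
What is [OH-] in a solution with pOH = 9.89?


[OH-] = 10^(-pOH)
[OH-] = 10^(-9.89)
[OH-] = 1.288e-10 M

1.288e-10 M


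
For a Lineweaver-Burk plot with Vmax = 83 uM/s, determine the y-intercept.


y-intercept = 1/Vmax
= 1/83
= 0.012 s/uM

0.012 s/uM


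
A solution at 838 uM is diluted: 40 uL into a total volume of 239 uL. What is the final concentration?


C2 = C1 * V1 / V2
C2 = 838 * 40 / 239
C2 = 140.251 uM

140.251 uM


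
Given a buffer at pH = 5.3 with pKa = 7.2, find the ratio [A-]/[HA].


[A-]/[HA] = 10^(pH - pKa)
= 10^(5.3 - 7.2)
= 0.0126

0.0126


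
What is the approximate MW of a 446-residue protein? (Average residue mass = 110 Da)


MW = n_residues * 110 Da
MW = 446 * 110
MW = 49060 Da

49060 Da


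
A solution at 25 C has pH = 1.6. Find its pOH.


pOH = 14 - pH
pOH = 14 - 1.6
pOH = 12.4

12.4


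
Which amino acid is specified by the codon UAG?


Standard genetic code lookup.
Codon UAG -> Stop

Stop


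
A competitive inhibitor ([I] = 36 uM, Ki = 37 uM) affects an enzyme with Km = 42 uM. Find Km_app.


Km_app = Km * (1 + [I]/Ki)
Km_app = 42 * (1 + 36/37)
Km_app = 82.8649 uM

82.8649 uM


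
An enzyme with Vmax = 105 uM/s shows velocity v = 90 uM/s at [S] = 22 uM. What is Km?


Km = [S] * (Vmax - v) / v
Km = 22 * (105 - 90) / 90
Km = 3.6667 uM

3.6667 uM


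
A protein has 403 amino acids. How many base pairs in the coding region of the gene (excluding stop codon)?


Each amino acid = 1 codon = 3 bp
bp = 403 * 3 = 1209 bp

1209 bp


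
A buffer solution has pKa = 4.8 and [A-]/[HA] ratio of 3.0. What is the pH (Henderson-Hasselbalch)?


pH = pKa + log10([A-]/[HA])
pH = 4.8 + log10(3.0)
pH = 5.2771

5.2771


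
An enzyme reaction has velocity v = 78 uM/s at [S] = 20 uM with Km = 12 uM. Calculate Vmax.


Vmax = v * (Km + [S]) / [S]
Vmax = 78 * (12 + 20) / 20
Vmax = 124.8 uM/s

124.8 uM/s


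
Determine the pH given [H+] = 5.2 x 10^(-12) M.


pH = -log10([H+])
pH = -log10(5.2 x 10^(-12))
pH = 11.284

11.284


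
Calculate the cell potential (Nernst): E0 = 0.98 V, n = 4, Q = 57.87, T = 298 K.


E = E0 - (RT/nF) * ln(Q)
E = 0.98 - (8.314 * 298 / (4 * 96485)) * ln(57.87)
E = 0.9539 V

0.9539 V


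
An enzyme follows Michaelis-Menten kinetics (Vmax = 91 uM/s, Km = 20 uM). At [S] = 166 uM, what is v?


v = Vmax * [S] / (Km + [S])
v = 91 * 166 / (20 + 166)
v = 81.2151 uM/s

81.2151 uM/s


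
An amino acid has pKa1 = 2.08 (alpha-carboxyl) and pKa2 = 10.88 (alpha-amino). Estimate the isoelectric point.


pI = (pKa1 + pKa2) / 2
pI = (2.08 + 10.88) / 2
pI = 6.48

6.48


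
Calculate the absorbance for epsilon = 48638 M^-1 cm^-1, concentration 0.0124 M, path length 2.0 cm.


A = epsilon * c * l
A = 48638 * 0.0124 * 2.0
A = 1206.2224

1206.2224


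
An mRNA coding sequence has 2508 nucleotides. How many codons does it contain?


codons = nucleotides / 3
codons = 2508 / 3 = 836

836


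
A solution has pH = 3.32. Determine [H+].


[H+] = 10^(-pH)
[H+] = 10^(-3.32)
[H+] = 4.786e-04 M

4.786e-04 M


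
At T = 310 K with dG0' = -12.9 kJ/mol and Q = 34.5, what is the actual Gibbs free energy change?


dG = dG0' + RT * ln(Q) / 1000
dG = -12.9 + 8.314 * 310 * ln(34.5) / 1000
dG = -3.7737 kJ/mol

-3.7737 kJ/mol


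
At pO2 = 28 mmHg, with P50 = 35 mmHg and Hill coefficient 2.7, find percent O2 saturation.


Y = pO2^n / (P50^n + pO2^n)
Y = 28^2.7 / (35^2.7 + 28^2.7)
Y = 35.38%

35.38%


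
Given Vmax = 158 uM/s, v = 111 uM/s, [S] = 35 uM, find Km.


Km = [S] * (Vmax - v) / v
Km = 35 * (158 - 111) / 111
Km = 14.8198 uM

14.8198 uM


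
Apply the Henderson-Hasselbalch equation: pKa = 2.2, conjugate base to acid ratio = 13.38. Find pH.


pH = pKa + log10([A-]/[HA])
pH = 2.2 + log10(13.38)
pH = 3.3265

3.3265


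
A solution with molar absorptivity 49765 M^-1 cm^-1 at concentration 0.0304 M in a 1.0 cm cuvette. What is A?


A = epsilon * c * l
A = 49765 * 0.0304 * 1.0
A = 1512.856

1512.856


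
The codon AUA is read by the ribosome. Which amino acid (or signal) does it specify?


Standard genetic code lookup.
Codon AUA -> Ile

Ile


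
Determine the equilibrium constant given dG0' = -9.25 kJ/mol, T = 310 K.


Keq = exp(-dG0 * 1000 / (R * T))
Keq = exp(-(-9.25) * 1000 / (8.314 * 310))
Keq = 36.1968

36.1968


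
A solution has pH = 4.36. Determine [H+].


[H+] = 10^(-pH)
[H+] = 10^(-4.36)
[H+] = 4.365e-05 M

4.365e-05 M


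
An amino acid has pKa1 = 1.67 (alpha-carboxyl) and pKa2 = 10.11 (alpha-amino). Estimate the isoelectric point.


pI = (pKa1 + pKa2) / 2
pI = (1.67 + 10.11) / 2
pI = 5.89

5.89


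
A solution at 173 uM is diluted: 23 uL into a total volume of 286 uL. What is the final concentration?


C2 = C1 * V1 / V2
C2 = 173 * 23 / 286
C2 = 13.9126 uM

13.9126 uM


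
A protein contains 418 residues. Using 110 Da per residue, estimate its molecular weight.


MW = n_residues * 110 Da
MW = 418 * 110
MW = 45980 Da

45980 Da


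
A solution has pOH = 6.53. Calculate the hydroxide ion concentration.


[OH-] = 10^(-pOH)
[OH-] = 10^(-6.53)
[OH-] = 2.951e-07 M

2.951e-07 M


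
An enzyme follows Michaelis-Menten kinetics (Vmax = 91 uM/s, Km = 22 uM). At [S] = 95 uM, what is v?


v = Vmax * [S] / (Km + [S])
v = 91 * 95 / (22 + 95)
v = 73.8889 uM/s

73.8889 uM/s


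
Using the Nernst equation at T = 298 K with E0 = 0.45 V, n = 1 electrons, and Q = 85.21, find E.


E = E0 - (RT/nF) * ln(Q)
E = 0.45 - (8.314 * 298 / (1 * 96485)) * ln(85.21)
E = 0.3359 V

0.3359 V


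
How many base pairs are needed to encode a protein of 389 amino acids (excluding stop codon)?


Each amino acid = 1 codon = 3 bp
bp = 389 * 3 = 1167 bp

1167 bp


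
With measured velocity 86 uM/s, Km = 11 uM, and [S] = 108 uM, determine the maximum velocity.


Vmax = v * (Km + [S]) / [S]
Vmax = 86 * (11 + 108) / 108
Vmax = 94.7593 uM/s

94.7593 uM/s


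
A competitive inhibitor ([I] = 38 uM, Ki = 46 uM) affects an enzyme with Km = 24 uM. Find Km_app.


Km_app = Km * (1 + [I]/Ki)
Km_app = 24 * (1 + 38/46)
Km_app = 43.8261 uM

43.8261 uM


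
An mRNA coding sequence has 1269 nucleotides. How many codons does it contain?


codons = nucleotides / 3
codons = 1269 / 3 = 423

423


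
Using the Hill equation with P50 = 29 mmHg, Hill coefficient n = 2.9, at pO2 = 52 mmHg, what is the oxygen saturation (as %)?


Y = pO2^n / (P50^n + pO2^n)
Y = 52^2.9 / (29^2.9 + 52^2.9)
Y = 84.47%

84.47%


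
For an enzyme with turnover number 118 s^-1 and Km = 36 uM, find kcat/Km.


Catalytic efficiency = kcat / Km
= 118 / 36
= 3.2778 uM^-1*s^-1

3.2778 uM^-1*s^-1


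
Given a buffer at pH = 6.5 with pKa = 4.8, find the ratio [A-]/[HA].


[A-]/[HA] = 10^(pH - pKa)
= 10^(6.5 - 4.8)
= 50.1187

50.1187


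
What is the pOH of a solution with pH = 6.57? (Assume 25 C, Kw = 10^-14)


pOH = 14 - pH
pOH = 14 - 6.57
pOH = 7.43

7.43


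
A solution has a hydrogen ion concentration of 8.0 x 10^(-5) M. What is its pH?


pH = -log10([H+])
pH = -log10(8.0 x 10^(-5))
pH = 4.0969

4.0969


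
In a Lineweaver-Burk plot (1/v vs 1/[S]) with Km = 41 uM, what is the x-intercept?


x-intercept = -1/Km
= -1/41
= -0.0244 1/uM

-0.0244 1/uM


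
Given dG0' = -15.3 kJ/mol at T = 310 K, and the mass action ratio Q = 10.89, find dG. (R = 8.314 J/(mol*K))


dG = dG0' + RT * ln(Q) / 1000
dG = -15.3 + 8.314 * 310 * ln(10.89) / 1000
dG = -9.1457 kJ/mol

-9.1457 kJ/mol


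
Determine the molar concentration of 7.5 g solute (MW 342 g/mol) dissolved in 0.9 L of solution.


C = (mass / MW) / volume
C = (7.5 / 342) / 0.9
C = 0.0244 M

0.0244 M


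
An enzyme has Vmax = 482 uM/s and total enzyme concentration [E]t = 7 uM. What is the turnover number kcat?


kcat = Vmax / [E]t
kcat = 482 / 7
kcat = 68.8571 s^-1

68.8571 s^-1


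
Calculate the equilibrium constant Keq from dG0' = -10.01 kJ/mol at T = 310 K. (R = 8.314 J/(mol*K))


Keq = exp(-dG0 * 1000 / (R * T))
Keq = exp(-(-10.01) * 1000 / (8.314 * 310))
Keq = 48.611

48.611


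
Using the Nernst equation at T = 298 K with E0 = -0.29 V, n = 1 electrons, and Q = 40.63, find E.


E = E0 - (RT/nF) * ln(Q)
E = -0.29 - (8.314 * 298 / (1 * 96485)) * ln(40.63)
E = -0.3851 V

-0.3851 V


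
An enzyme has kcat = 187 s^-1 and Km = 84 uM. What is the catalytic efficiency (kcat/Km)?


Catalytic efficiency = kcat / Km
= 187 / 84
= 2.2262 uM^-1*s^-1

2.2262 uM^-1*s^-1


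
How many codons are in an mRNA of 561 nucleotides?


codons = nucleotides / 3
codons = 561 / 3 = 187

187


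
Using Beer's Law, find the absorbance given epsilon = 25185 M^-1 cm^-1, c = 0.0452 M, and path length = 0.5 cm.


A = epsilon * c * l
A = 25185 * 0.0452 * 0.5
A = 569.181

569.181


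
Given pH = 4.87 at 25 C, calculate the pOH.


pOH = 14 - pH
pOH = 14 - 4.87
pOH = 9.13

9.13


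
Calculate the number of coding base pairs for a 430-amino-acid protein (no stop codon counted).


Each amino acid = 1 codon = 3 bp
bp = 430 * 3 = 1290 bp

1290 bp


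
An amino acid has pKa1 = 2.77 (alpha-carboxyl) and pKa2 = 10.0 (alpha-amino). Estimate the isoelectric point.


pI = (pKa1 + pKa2) / 2
pI = (2.77 + 10.0) / 2
pI = 6.385

6.385


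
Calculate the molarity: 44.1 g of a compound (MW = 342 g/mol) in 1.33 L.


C = (mass / MW) / volume
C = (44.1 / 342) / 1.33
C = 0.097 M

0.097 M


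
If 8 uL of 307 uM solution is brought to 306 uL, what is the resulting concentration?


C2 = C1 * V1 / V2
C2 = 307 * 8 / 306
C2 = 8.0261 uM

8.0261 uM


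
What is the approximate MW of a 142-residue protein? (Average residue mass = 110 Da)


MW = n_residues * 110 Da
MW = 142 * 110
MW = 15620 Da

15620 Da


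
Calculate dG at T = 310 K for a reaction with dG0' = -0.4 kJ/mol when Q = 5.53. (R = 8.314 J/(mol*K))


dG = dG0' + RT * ln(Q) / 1000
dG = -0.4 + 8.314 * 310 * ln(5.53) / 1000
dG = 4.0077 kJ/mol

4.0077 kJ/mol


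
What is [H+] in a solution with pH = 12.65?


[H+] = 10^(-pH)
[H+] = 10^(-12.65)
[H+] = 2.239e-13 M

2.239e-13 M


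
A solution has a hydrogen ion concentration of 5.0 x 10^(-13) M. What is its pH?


pH = -log10([H+])
pH = -log10(5.0 x 10^(-13))
pH = 12.301

12.301


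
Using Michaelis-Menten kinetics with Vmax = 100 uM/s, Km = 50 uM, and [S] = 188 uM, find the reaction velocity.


v = Vmax * [S] / (Km + [S])
v = 100 * 188 / (50 + 188)
v = 78.9916 uM/s

78.9916 uM/s


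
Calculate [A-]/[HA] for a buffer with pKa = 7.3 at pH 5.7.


[A-]/[HA] = 10^(pH - pKa)
= 10^(5.7 - 7.3)
= 0.0251

0.0251


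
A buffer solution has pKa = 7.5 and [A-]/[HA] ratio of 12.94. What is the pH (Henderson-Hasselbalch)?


pH = pKa + log10([A-]/[HA])
pH = 7.5 + log10(12.94)
pH = 8.6119

8.6119


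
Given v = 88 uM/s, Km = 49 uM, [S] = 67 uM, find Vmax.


Vmax = v * (Km + [S]) / [S]
Vmax = 88 * (49 + 67) / 67
Vmax = 152.3582 uM/s

152.3582 uM/s


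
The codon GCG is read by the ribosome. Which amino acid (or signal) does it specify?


Standard genetic code lookup.
Codon GCG -> Ala

Ala


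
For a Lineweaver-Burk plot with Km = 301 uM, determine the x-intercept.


x-intercept = -1/Km
= -1/301
= -0.0033 1/uM

-0.0033 1/uM


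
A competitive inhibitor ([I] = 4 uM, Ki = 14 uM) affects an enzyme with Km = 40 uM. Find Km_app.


Km_app = Km * (1 + [I]/Ki)
Km_app = 40 * (1 + 4/14)
Km_app = 51.4286 uM

51.4286 uM


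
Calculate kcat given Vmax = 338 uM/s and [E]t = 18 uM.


kcat = Vmax / [E]t
kcat = 338 / 18
kcat = 18.7778 s^-1

18.7778 s^-1


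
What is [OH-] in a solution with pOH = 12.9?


[OH-] = 10^(-pOH)
[OH-] = 10^(-12.9)
[OH-] = 1.259e-13 M

1.259e-13 M


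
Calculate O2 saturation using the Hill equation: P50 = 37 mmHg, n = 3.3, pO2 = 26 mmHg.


Y = pO2^n / (P50^n + pO2^n)
Y = 26^3.3 / (37^3.3 + 26^3.3)
Y = 23.79%

23.79%


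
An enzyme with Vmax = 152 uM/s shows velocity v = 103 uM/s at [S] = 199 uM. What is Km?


Km = [S] * (Vmax - v) / v
Km = 199 * (152 - 103) / 103
Km = 94.6699 uM

94.6699 uM


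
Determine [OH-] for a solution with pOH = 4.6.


[OH-] = 10^(-pOH)
[OH-] = 10^(-4.6)
[OH-] = 2.512e-05 M

2.512e-05 M


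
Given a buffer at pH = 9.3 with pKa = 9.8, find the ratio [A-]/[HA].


[A-]/[HA] = 10^(pH - pKa)
= 10^(9.3 - 9.8)
= 0.3162

0.3162


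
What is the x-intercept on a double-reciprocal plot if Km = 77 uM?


x-intercept = -1/Km
= -1/77
= -0.013 1/uM

-0.013 1/uM


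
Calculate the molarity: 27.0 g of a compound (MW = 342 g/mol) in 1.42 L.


C = (mass / MW) / volume
C = (27.0 / 342) / 1.42
C = 0.0556 M

0.0556 M


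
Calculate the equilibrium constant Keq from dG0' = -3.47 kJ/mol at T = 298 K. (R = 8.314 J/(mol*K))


Keq = exp(-dG0 * 1000 / (R * T))
Keq = exp(-(-3.47) * 1000 / (8.314 * 298))
Keq = 4.0575

4.0575


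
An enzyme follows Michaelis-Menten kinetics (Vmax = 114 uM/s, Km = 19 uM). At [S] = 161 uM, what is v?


v = Vmax * [S] / (Km + [S])
v = 114 * 161 / (19 + 161)
v = 101.9667 uM/s

101.9667 uM/s


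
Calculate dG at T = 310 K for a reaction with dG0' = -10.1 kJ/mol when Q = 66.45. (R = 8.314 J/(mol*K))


dG = dG0' + RT * ln(Q) / 1000
dG = -10.1 + 8.314 * 310 * ln(66.45) / 1000
dG = 0.7157 kJ/mol

0.7157 kJ/mol


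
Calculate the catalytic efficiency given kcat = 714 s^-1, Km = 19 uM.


Catalytic efficiency = kcat / Km
= 714 / 19
= 37.5789 uM^-1*s^-1

37.5789 uM^-1*s^-1


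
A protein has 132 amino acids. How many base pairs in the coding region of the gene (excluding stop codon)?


Each amino acid = 1 codon = 3 bp
bp = 132 * 3 = 396 bp

396 bp


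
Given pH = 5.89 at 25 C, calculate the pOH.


pOH = 14 - pH
pOH = 14 - 5.89
pOH = 8.11

8.11


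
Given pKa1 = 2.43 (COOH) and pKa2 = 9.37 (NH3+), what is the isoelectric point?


pI = (pKa1 + pKa2) / 2
pI = (2.43 + 9.37) / 2
pI = 5.9

5.9


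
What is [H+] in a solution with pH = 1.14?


[H+] = 10^(-pH)
[H+] = 10^(-1.14)
[H+] = 0.0724 M

0.0724 M


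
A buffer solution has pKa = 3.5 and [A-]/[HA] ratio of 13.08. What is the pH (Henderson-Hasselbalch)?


pH = pKa + log10([A-]/[HA])
pH = 3.5 + log10(13.08)
pH = 4.6166

4.6166


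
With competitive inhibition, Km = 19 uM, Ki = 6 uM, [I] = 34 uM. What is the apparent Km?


Km_app = Km * (1 + [I]/Ki)
Km_app = 19 * (1 + 34/6)
Km_app = 126.6667 uM

126.6667 uM


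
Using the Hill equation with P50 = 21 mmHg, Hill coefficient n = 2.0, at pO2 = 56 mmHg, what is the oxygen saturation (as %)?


Y = pO2^n / (P50^n + pO2^n)
Y = 56^2.0 / (21^2.0 + 56^2.0)
Y = 87.67%

87.67%


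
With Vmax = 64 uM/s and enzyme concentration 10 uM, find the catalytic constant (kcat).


kcat = Vmax / [E]t
kcat = 64 / 10
kcat = 6.4 s^-1

6.4 s^-1


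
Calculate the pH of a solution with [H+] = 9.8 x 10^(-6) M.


pH = -log10([H+])
pH = -log10(9.8 x 10^(-6))
pH = 5.0088

5.0088


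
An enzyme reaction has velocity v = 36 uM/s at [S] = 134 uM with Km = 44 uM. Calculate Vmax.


Vmax = v * (Km + [S]) / [S]
Vmax = 36 * (44 + 134) / 134
Vmax = 47.8209 uM/s

47.8209 uM/s


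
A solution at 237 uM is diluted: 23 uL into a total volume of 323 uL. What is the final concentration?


C2 = C1 * V1 / V2
C2 = 237 * 23 / 323
C2 = 16.8762 uM

16.8762 uM
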